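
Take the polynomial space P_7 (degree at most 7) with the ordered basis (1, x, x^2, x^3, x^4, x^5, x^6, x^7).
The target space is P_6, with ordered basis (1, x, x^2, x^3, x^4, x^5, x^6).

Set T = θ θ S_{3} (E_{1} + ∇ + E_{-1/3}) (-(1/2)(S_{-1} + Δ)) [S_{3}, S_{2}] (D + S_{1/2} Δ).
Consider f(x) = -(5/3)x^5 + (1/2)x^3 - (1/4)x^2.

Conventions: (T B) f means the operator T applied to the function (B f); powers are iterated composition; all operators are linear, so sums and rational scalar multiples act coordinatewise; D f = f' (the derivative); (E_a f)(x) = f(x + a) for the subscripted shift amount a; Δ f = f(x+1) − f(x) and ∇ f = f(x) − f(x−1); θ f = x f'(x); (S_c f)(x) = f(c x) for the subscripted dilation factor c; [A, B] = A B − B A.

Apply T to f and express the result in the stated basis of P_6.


D f = -(25/3)x^4 + (3/2)x^2 - (1/2)x
Δ f = -(25/3)x^4 - (50/3)x^3 - (91/6)x^2 - (22/3)x - 17/12
S_{1/2} Δ f = -(25/48)x^4 - (25/12)x^3 - (91/24)x^2 - (11/3)x - 17/12
(D + S_{1/2} Δ) f = -(425/48)x^4 - (25/12)x^3 - (55/24)x^2 - (25/6)x - 17/12
S_{2} (D + S_{1/2} Δ) f = -(425/3)x^4 - (50/3)x^3 - (55/6)x^2 - (25/3)x - 17/12
S_{3} S_{2} (D + S_{1/2} Δ) f = -11475x^4 - 450x^3 - (165/2)x^2 - 25x - 17/12
S_{3} (D + S_{1/2} Δ) f = -(11475/16)x^4 - (225/4)x^3 - (165/8)x^2 - (25/2)x - 17/12
S_{2} S_{3} (D + S_{1/2} Δ) f = -11475x^4 - 450x^3 - (165/2)x^2 - 25x - 17/12
[S_{3}, S_{2}] (D + S_{1/2} Δ) f = 0
S_{-1} [S_{3}, S_{2}] (D + S_{1/2} Δ) f = 0
Δ [S_{3}, S_{2}] (D + S_{1/2} Δ) f = 0
(S_{-1} + Δ) [S_{3}, S_{2}] (D + S_{1/2} Δ) f = 0
(-(1/2)(S_{-1} + Δ)) [S_{3}, S_{2}] (D + S_{1/2} Δ) f = 0
E_{1} (-(1/2)(S_{-1} + Δ)) [S_{3}, S_{2}] (D + S_{1/2} Δ) f = 0
∇ (-(1/2)(S_{-1} + Δ)) [S_{3}, S_{2}] (D + S_{1/2} Δ) f = 0
E_{-1/3} (-(1/2)(S_{-1} + Δ)) [S_{3}, S_{2}] (D + S_{1/2} Δ) f = 0
(E_{1} + ∇ + E_{-1/3}) (-(1/2)(S_{-1} + Δ)) [S_{3}, S_{2}] (D + S_{1/2} Δ) f = 0
S_{3} (E_{1} + ∇ + E_{-1/3}) (-(1/2)(S_{-1} + Δ)) [S_{3}, S_{2}] (D + S_{1/2} Δ) f = 0
θ (S_{3} (E_{1} + ∇ + E_{-1/3})) (-(1/2)(S_{-1} + Δ)) [S_{3}, S_{2}] (D + S_{1/2} Δ) f = 0
θ θ (S_{3} (E_{1} + ∇ + E_{-1/3})) (-(1/2)(S_{-1} + Δ)) [S_{3}, S_{2}] (D + S_{1/2} Δ) f = 0

the result is g(x) = 0


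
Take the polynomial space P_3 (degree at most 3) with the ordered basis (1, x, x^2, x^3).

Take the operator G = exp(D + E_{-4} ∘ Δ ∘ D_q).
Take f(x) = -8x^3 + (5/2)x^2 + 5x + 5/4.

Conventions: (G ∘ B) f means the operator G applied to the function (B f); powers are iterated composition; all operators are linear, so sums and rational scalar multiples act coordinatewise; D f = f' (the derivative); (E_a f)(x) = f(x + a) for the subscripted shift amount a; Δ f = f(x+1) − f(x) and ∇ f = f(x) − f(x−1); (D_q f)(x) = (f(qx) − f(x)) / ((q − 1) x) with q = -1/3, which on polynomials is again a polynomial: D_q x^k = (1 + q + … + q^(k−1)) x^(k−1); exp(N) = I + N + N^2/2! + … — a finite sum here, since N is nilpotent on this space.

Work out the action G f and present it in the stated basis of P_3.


g(x) = -8x^3 - (43/2)x^2 - (238/9)x + 127/4

order-1 term: -24x^2 - (67/9)x + 452/9
order-2 term: -24x - 211/18
order-3 term: -8
the series for exp(D + E_{-4} ∘ Δ ∘ D_q) f terminates at order 3
exp(D + E_{-4} ∘ Δ ∘ D_q) f = -8x^3 - (43/2)x^2 - (238/9)x + 127/4


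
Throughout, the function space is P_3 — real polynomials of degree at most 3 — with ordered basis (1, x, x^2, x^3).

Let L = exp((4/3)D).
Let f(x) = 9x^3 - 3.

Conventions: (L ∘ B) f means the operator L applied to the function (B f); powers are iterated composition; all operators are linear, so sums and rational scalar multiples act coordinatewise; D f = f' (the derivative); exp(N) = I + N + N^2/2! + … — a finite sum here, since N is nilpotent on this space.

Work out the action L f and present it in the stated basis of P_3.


order-1 term: 36x^2
order-2 term: 48x
order-3 term: 64/3
the series for exp((4/3)D) f terminates at order 3
exp((4/3)D) f = 9x^3 + 36x^2 + 48x + 55/3

g(x) = 9x^3 + 36x^2 + 48x + 55/3


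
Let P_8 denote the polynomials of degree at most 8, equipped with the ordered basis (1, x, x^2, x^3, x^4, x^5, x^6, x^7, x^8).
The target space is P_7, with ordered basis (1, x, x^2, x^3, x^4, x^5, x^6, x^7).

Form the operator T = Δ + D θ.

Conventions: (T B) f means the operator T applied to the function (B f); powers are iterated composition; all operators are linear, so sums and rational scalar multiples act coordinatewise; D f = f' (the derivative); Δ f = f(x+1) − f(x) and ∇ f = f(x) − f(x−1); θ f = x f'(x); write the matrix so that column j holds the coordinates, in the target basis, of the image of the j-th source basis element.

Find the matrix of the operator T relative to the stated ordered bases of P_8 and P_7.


the matrix is [[0, 2, 1, 1, 1, 1, 1, 1, 1]; [0, 0, 6, 3, 4, 5, 6, 7, 8]; [0, 0, 0, 12, 6, 10, 15, 21, 28]; [0, 0, 0, 0, 20, 10, 20, 35, 56]; [0, 0, 0, 0, 0, 30, 15, 35, 70]; [0, 0, 0, 0, 0, 0, 42, 21, 56]; [0, 0, 0, 0, 0, 0, 0, 56, 28]; [0, 0, 0, 0, 0, 0, 0, 0, 72]] (rows listed top to bottom)

image of 1: 0
image of x: 2
image of x^2: 6x + 1
image of x^3: 12x^2 + 3x + 1
image of x^4: 20x^3 + 6x^2 + 4x + 1
image of x^5: 30x^4 + 10x^3 + 10x^2 + 5x + 1
image of x^6: 42x^5 + 15x^4 + 20x^3 + 15x^2 + 6x + 1
image of x^7: 56x^6 + 21x^5 + 35x^4 + 35x^3 + 21x^2 + 7x + 1
image of x^8: 72x^7 + 28x^6 + 56x^5 + 70x^4 + 56x^3 + 28x^2 + 8x + 1
each image's coordinates form column j of the matrix


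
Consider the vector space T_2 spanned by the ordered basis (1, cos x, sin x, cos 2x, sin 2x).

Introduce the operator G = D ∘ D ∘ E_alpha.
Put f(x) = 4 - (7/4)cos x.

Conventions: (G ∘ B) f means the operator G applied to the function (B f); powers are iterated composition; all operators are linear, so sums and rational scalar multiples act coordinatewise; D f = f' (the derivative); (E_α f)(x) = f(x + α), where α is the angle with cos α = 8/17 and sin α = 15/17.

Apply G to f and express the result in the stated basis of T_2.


the result is g(x) = (14/17)cos x - (105/68)sin x

E_alpha f = 4 - (14/17)cos x + (105/68)sin x
D E_alpha f = (105/68)cos x + (14/17)sin x
D D E_alpha f = (14/17)cos x - (105/68)sin x


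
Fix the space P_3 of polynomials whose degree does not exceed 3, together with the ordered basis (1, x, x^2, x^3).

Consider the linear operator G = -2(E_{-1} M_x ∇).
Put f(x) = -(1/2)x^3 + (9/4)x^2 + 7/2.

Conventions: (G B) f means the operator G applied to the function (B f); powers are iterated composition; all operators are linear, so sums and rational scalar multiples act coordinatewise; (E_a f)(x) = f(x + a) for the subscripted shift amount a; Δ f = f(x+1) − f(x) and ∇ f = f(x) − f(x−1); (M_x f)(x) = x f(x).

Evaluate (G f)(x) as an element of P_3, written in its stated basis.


∇ f = -(3/2)x^2 + 6x - 11/4
M_x ∇ f = -(3/2)x^3 + 6x^2 - (11/4)x
E_{-1} (M_x ∇) f = -(3/2)x^3 + (21/2)x^2 - (77/4)x + 41/4
(-2(E_{-1} M_x ∇)) f = 3x^3 - 21x^2 + (77/2)x - 41/2

the result is g(x) = 3x^3 - 21x^2 + (77/2)x - 41/2


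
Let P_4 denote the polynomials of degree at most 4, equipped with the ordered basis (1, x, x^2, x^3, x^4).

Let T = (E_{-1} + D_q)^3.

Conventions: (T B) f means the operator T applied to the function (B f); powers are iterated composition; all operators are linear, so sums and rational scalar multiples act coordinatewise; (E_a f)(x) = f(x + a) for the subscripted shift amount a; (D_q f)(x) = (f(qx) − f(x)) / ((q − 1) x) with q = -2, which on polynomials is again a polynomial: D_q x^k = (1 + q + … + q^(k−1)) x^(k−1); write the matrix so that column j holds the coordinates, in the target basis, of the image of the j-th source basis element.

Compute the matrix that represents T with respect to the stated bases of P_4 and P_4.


the matrix is [[1, 0, 3, -3, 48]; [0, 1, -9, 9, -147]; [0, 0, 1, 0, 18]; [0, 0, 0, 1, -27]; [0, 0, 0, 0, 1]] (rows listed top to bottom)

image of 1: 1
image of x: x
image of x^2: x^2 - 9x + 3
image of x^3: x^3 + 9x - 3
image of x^4: x^4 - 27x^3 + 18x^2 - 147x + 48
each image's coordinates form column j of the matrix


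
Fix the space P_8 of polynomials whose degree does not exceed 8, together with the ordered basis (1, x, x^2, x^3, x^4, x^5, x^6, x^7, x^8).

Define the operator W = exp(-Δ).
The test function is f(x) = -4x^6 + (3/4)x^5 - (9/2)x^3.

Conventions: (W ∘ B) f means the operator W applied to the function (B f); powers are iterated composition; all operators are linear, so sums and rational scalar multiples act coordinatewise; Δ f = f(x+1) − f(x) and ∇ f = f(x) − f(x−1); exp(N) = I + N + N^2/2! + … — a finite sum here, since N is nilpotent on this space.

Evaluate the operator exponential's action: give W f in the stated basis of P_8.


the image equals g(x) = -4x^6 + (99/4)x^5 - (15/4)x^4 - (169/2)x^3 - 39x^2 + (207/4)x + 30

order-1 term: 24x^5 + (225/4)x^4 + (145/2)x^3 + 66x^2 + (135/4)x + 31/4
order-2 term: -60x^4 - (465/2)x^3 - (795/2)x^2 - (1389/4)x - 505/4
order-3 term: 80x^3 + (705/2)x^2 + (1155/2)x + 1383/4
order-4 term: -60x^2 - (945/4)x - 505/2
order-5 term: 24x + 237/4
order-6 term: -4
the series for exp(-Δ) f terminates at order 6
exp(-Δ) f = -4x^6 + (99/4)x^5 - (15/4)x^4 - (169/2)x^3 - 39x^2 + (207/4)x + 30


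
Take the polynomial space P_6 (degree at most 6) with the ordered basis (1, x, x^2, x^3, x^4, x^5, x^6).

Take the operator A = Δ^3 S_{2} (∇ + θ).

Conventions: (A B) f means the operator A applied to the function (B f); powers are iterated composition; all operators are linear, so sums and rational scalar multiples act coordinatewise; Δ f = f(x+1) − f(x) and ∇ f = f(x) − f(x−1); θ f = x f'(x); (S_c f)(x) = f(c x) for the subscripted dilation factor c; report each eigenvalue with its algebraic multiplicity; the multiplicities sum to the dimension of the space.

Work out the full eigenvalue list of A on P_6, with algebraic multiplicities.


λ = 0 (multiplicity 7)

image of 1: 0
image of x: 0
image of x^2: 0
image of x^3: 144
image of x^4: 1536x + 2496
image of x^5: 9600x^2 + 30720x + 26400
image of x^6: 46080x^3 + 218880x^2 + 374400x + 228480
the matrix is upper triangular; its diagonal is (0, 0, 0, 0, 0, 0, 0)
for a triangular matrix the eigenvalues are the diagonal entries, with algebraic multiplicity their repetition count


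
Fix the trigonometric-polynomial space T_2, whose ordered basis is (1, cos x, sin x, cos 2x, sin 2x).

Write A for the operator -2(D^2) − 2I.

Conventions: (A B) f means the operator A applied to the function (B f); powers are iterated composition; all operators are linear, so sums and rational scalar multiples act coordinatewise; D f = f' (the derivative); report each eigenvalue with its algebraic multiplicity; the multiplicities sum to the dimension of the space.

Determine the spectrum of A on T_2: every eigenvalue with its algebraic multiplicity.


image of 1: -2
image of cos x: 0
image of sin x: 0
image of cos 2x: 6cos 2x
image of sin 2x: 6sin 2x
the matrix is diagonal; its diagonal is (-2, 0, 0, 6, 6)
for a triangular matrix the eigenvalues are the diagonal entries, with algebraic multiplicity their repetition count

λ = -2 (multiplicity 1), λ = 0 (multiplicity 2), λ = 6 (multiplicity 2)


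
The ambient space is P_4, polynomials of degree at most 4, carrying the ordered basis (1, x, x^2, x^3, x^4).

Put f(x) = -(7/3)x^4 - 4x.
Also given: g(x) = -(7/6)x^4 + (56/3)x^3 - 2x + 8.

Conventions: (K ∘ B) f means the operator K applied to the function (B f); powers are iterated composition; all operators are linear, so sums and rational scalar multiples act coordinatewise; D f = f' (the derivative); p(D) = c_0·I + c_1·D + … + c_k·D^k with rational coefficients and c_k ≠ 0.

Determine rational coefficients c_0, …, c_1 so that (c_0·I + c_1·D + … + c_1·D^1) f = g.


p(D) = (1/2)·I − 2·D, i.e. c_0 = 1/2, c_1 = -2

D^0 f = -(7/3)x^4 - 4x
D^1 f = -(28/3)x^3 - 4
matching coefficients of g against c_0 f + c_1 Df + … from the top degree down determines the c_i
solution: c_0 = 1/2, c_1 = -2


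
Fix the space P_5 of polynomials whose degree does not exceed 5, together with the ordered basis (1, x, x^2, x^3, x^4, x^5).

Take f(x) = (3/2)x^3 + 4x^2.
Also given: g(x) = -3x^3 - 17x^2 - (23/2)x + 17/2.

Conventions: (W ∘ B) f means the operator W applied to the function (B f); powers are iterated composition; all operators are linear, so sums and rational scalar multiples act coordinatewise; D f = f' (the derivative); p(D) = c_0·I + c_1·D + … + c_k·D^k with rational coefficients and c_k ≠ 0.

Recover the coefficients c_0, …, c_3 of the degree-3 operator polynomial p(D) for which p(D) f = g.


c_0 = -2, c_1 = -2, c_2 = 1/2, c_3 = 1/2

D^0 f = (3/2)x^3 + 4x^2
D^1 f = (9/2)x^2 + 8x
D^2 f = 9x + 8
D^3 f = 9
matching coefficients of g against c_0 f + c_1 Df + … from the top degree down determines the c_i
solution: c_0 = -2, c_1 = -2, c_2 = 1/2, c_3 = 1/2


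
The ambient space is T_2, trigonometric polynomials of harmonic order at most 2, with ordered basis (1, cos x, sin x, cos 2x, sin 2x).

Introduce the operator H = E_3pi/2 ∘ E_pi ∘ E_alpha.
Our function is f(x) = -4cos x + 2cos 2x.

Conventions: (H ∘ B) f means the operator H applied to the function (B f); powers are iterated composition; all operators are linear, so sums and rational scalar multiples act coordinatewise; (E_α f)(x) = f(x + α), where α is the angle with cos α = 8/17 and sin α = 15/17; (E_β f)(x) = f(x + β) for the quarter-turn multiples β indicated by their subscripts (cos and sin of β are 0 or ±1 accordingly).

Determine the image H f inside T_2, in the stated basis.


the image equals g(x) = (60/17)cos x + (32/17)sin x + (322/289)cos 2x + (480/289)sin 2x

E_alpha f = -(32/17)cos x + (60/17)sin x - (322/289)cos 2x - (480/289)sin 2x
E_pi E_alpha f = (32/17)cos x - (60/17)sin x - (322/289)cos 2x - (480/289)sin 2x
E_3pi/2 E_pi E_alpha f = (60/17)cos x + (32/17)sin x + (322/289)cos 2x + (480/289)sin 2x


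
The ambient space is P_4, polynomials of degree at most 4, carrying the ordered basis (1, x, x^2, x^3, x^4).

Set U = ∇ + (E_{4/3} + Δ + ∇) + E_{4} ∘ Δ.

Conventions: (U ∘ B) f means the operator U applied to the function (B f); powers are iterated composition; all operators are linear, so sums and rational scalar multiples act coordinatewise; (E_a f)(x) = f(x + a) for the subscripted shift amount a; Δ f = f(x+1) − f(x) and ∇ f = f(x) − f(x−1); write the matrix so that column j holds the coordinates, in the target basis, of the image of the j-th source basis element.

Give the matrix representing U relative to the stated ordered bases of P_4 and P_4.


the matrix is [[1, 16/3, 88/9, 1792/27, 30064/81]; [0, 1, 32/3, 88/3, 7168/27]; [0, 0, 1, 16, 176/3]; [0, 0, 0, 1, 64/3]; [0, 0, 0, 0, 1]] (rows listed top to bottom)

image of 1: 1
image of x: x + 16/3
image of x^2: x^2 + (32/3)x + 88/9
image of x^3: x^3 + 16x^2 + (88/3)x + 1792/27
image of x^4: x^4 + (64/3)x^3 + (176/3)x^2 + (7168/27)x + 30064/81
each image's coordinates form column j of the matrix


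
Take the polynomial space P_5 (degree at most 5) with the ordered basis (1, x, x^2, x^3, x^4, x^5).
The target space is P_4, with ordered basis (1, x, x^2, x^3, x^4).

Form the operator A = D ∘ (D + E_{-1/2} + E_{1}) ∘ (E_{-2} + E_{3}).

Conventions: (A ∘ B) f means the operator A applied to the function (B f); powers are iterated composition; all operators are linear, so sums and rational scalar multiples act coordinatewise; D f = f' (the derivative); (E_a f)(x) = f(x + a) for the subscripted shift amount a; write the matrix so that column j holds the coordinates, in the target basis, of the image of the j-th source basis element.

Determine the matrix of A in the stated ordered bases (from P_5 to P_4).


the matrix is [[0, 4, 10, 189/2, 408, 16445/8]; [0, 0, 8, 30, 378, 2040]; [0, 0, 0, 12, 60, 945]; [0, 0, 0, 0, 16, 100]; [0, 0, 0, 0, 0, 20]] (rows listed top to bottom)

image of 1: 0
image of x: 4
image of x^2: 8x + 10
image of x^3: 12x^2 + 30x + 189/2
image of x^4: 16x^3 + 60x^2 + 378x + 408
image of x^5: 20x^4 + 100x^3 + 945x^2 + 2040x + 16445/8
each image's coordinates form column j of the matrix


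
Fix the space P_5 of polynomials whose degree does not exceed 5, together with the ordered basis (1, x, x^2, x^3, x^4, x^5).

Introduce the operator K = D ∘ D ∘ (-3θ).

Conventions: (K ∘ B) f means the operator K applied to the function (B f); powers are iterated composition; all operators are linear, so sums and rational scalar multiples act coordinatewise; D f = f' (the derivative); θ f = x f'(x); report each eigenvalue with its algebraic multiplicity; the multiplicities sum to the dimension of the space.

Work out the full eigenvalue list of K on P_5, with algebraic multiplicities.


image of 1: 0
image of x: 0
image of x^2: -12
image of x^3: -54x
image of x^4: -144x^2
image of x^5: -300x^3
the matrix is upper triangular; its diagonal is (0, 0, 0, 0, 0, 0)
for a triangular matrix the eigenvalues are the diagonal entries, with algebraic multiplicity their repetition count

λ = 0 (multiplicity 6)


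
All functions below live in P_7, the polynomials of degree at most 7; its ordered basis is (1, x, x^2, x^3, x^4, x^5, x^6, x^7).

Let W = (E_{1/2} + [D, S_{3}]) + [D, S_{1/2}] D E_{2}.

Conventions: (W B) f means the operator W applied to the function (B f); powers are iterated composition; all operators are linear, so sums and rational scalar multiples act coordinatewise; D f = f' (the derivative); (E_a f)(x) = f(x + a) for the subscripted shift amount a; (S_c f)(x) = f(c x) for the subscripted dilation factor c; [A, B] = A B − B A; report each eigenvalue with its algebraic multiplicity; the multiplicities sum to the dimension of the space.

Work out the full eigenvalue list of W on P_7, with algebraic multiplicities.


λ = 1 (multiplicity 8)

image of 1: 1
image of x: x + 5/2
image of x^2: x^2 + 13x - 3/4
image of x^3: x^3 + (111/2)x^2 - (3/4)x - 47/8
image of x^4: x^4 + 218x^3 - (23/2)x - 383/16
image of x^5: x^5 + (1625/2)x^4 + (5/4)x^3 - (55/4)x^2 - (955/16)x - 2559/32
image of x^6: x^6 + 2919x^5 + (45/16)x^4 - (25/2)x^3 - (1425/16)x^2 - (3837/16)x - 15359/64
image of x^7: x^7 + (20419/2)x^6 + (147/32)x^5 - (35/4)x^4 - (1645/16)x^3 - (13419/32)x^2 - (53753/64)x - 86015/128
the matrix is upper triangular; its diagonal is (1, 1, 1, 1, 1, 1, 1, 1)
for a triangular matrix the eigenvalues are the diagonal entries, with algebraic multiplicity their repetition count


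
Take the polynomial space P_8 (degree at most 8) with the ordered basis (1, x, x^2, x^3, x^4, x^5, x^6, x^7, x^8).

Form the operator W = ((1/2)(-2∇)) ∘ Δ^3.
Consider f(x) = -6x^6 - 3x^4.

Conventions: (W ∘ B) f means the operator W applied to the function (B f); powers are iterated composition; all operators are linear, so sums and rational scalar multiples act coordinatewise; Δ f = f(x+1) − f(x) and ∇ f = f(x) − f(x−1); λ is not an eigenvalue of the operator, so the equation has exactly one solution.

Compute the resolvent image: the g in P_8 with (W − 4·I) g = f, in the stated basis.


the result is g(x) = (3/2)x^6 + (3/4)x^4 - 135x^2 - 270x - 369/2

write g with unknown coordinates in the stated basis and equate coefficients in (W − 4·I) g = f
solving from the highest basis element down gives g = (3/2)x^6 + (3/4)x^4 - 135x^2 - 270x - 369/2
check: W g = -540x^2 - 1080x - 738
so W g − 4·g = -6x^6 - 3x^4 = f ✓


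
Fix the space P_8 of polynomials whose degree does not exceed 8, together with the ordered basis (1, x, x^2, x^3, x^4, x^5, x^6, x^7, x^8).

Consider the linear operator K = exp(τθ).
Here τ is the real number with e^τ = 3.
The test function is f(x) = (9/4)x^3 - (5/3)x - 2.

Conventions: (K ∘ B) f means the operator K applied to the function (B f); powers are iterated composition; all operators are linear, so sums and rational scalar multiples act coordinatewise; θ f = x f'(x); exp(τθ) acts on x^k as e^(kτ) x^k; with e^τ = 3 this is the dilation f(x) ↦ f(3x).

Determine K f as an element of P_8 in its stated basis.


exp(τθ) x^k = e^(kτ) x^k; with e^τ = 3 this sends x^k to 3^k x^k
x ↦ 3 x
x^3 ↦ 27 x^3
applying this coordinatewise to f: exp(τθ) f = (243/4)x^3 - 5x - 2

the image equals g(x) = (243/4)x^3 - 5x - 2


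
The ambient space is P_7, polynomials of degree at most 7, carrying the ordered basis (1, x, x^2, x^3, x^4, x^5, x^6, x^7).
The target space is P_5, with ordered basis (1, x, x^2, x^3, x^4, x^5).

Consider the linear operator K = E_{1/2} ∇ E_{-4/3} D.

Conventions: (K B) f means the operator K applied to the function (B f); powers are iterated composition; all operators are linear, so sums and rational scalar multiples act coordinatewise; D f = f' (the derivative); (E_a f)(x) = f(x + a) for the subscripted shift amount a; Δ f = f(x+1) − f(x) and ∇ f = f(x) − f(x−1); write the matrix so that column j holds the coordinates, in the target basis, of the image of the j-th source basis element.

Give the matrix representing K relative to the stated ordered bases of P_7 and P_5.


the matrix is [[0, 0, 2, -8, 67/3, -1460/27, 26321/216, -42679/162]; [0, 0, 0, 6, -32, 335/3, -2920/9, 184247/216]; [0, 0, 0, 0, 12, -80, 335, -10220/9]; [0, 0, 0, 0, 0, 20, -160, 2345/3]; [0, 0, 0, 0, 0, 0, 30, -280]; [0, 0, 0, 0, 0, 0, 0, 42]] (rows listed top to bottom)

image of 1: 0
image of x: 0
image of x^2: 2
image of x^3: 6x - 8
image of x^4: 12x^2 - 32x + 67/3
image of x^5: 20x^3 - 80x^2 + (335/3)x - 1460/27
image of x^6: 30x^4 - 160x^3 + 335x^2 - (2920/9)x + 26321/216
image of x^7: 42x^5 - 280x^4 + (2345/3)x^3 - (10220/9)x^2 + (184247/216)x - 42679/162
each image's coordinates form column j of the matrix


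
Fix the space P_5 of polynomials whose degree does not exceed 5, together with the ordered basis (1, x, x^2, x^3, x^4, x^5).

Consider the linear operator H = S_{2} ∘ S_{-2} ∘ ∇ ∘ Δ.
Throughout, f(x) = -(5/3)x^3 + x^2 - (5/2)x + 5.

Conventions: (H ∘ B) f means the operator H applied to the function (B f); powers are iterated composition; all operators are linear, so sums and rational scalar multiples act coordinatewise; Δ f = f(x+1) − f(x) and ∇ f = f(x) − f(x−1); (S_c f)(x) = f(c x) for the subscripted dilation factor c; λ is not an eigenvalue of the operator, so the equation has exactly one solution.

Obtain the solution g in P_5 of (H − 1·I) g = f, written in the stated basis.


g(x) = (5/3)x^3 - x^2 - (75/2)x - 7

write g with unknown coordinates in the stated basis and equate coefficients in (H − 1·I) g = f
solving from the highest basis element down gives g = (5/3)x^3 - x^2 - (75/2)x - 7
check: H g = -40x - 2
so H g − 1·g = -(5/3)x^3 + x^2 - (5/2)x + 5 = f ✓


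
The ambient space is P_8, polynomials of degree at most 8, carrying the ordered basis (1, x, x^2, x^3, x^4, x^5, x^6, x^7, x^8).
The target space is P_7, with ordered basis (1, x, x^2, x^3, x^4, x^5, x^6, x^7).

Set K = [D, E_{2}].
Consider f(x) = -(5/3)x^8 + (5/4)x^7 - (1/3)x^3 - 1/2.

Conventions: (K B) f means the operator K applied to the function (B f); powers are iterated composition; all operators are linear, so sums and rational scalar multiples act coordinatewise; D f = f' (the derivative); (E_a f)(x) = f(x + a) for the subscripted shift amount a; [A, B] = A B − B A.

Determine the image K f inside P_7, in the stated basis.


E_{2} f = -(5/3)x^8 - (305/12)x^7 - (1015/6)x^6 - (1925/3)x^5 - (4550/3)x^4 - 2287x^3 - (6446/3)x^2 - (3452/3)x - 1619/6
D E_{2} f = -(40/3)x^7 - (2135/12)x^6 - 1015x^5 - (9625/3)x^4 - (18200/3)x^3 - 6861x^2 - (12892/3)x - 3452/3
D f = -(40/3)x^7 + (35/4)x^6 - x^2
E_{2} D f = -(40/3)x^7 - (2135/12)x^6 - 1015x^5 - (9625/3)x^4 - (18200/3)x^3 - 6861x^2 - (12892/3)x - 3452/3
[D, E_{2}] f = 0

the result is g(x) = 0


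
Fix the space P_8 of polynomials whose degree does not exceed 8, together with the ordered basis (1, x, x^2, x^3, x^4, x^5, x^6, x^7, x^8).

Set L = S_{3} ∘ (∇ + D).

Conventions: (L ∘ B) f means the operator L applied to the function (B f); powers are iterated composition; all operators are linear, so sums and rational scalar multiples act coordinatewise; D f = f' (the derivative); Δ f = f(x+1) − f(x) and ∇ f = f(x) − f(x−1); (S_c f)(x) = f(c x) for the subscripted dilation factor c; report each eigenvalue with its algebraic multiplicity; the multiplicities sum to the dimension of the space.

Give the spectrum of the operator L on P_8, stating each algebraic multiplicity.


λ = 0 (multiplicity 9)

image of 1: 0
image of x: 2
image of x^2: 12x - 1
image of x^3: 54x^2 - 9x + 1
image of x^4: 216x^3 - 54x^2 + 12x - 1
image of x^5: 810x^4 - 270x^3 + 90x^2 - 15x + 1
image of x^6: 2916x^5 - 1215x^4 + 540x^3 - 135x^2 + 18x - 1
image of x^7: 10206x^6 - 5103x^5 + 2835x^4 - 945x^3 + 189x^2 - 21x + 1
image of x^8: 34992x^7 - 20412x^6 + 13608x^5 - 5670x^4 + 1512x^3 - 252x^2 + 24x - 1
the matrix is upper triangular; its diagonal is (0, 0, 0, 0, 0, 0, 0, 0, 0)
for a triangular matrix the eigenvalues are the diagonal entries, with algebraic multiplicity their repetition count


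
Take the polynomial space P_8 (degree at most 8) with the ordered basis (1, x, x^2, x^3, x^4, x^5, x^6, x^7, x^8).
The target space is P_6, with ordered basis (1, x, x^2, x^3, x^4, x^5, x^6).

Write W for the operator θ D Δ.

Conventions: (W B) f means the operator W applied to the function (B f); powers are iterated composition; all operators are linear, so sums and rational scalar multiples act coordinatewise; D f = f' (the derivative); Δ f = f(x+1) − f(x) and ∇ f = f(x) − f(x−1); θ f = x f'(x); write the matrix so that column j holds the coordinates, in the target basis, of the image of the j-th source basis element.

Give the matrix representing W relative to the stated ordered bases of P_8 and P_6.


the matrix is [[0, 0, 0, 0, 0, 0, 0, 0, 0]; [0, 0, 0, 6, 12, 20, 30, 42, 56]; [0, 0, 0, 0, 24, 60, 120, 210, 336]; [0, 0, 0, 0, 0, 60, 180, 420, 840]; [0, 0, 0, 0, 0, 0, 120, 420, 1120]; [0, 0, 0, 0, 0, 0, 0, 210, 840]; [0, 0, 0, 0, 0, 0, 0, 0, 336]] (rows listed top to bottom)

image of 1: 0
image of x: 0
image of x^2: 0
image of x^3: 6x
image of x^4: 24x^2 + 12x
image of x^5: 60x^3 + 60x^2 + 20x
image of x^6: 120x^4 + 180x^3 + 120x^2 + 30x
image of x^7: 210x^5 + 420x^4 + 420x^3 + 210x^2 + 42x
image of x^8: 336x^6 + 840x^5 + 1120x^4 + 840x^3 + 336x^2 + 56x
each image's coordinates form column j of the matrix


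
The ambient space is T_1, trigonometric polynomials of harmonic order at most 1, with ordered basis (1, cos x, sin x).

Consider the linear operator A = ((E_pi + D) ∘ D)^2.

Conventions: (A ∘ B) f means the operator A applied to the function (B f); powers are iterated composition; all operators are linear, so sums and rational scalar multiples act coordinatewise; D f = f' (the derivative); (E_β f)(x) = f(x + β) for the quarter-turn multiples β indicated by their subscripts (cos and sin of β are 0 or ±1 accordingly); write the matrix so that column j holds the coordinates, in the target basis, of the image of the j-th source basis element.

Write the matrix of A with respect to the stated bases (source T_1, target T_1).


the matrix is [[0, 0, 0]; [0, 0, 2]; [0, -2, 0]] (rows listed top to bottom)

image of 1: 0
image of cos x: -2sin x
image of sin x: 2cos x
each image's coordinates form column j of the matrix


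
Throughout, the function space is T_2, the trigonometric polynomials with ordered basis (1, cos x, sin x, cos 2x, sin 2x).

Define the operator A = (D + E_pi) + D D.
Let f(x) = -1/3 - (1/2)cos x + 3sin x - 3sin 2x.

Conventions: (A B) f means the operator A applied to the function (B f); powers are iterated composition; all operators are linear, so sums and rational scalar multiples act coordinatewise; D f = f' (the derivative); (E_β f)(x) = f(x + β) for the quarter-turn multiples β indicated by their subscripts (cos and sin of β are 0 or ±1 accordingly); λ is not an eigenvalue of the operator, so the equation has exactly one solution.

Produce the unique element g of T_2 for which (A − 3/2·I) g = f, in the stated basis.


the result is g(x) = 2/3 - (5/53)cos x - (44/53)sin x + (24/97)cos 2x + (54/97)sin 2x

write g with unknown coordinates in the stated basis and equate coefficients in (A − 3/2·I) g = f
solving from the highest basis element down gives g = 2/3 - (5/53)cos x - (44/53)sin x + (24/97)cos 2x + (54/97)sin 2x
check: A g = 2/3 - (34/53)cos x + (93/53)sin x + (36/97)cos 2x - (210/97)sin 2x
so A g − 3/2·g = -1/3 - (1/2)cos x + 3sin x - 3sin 2x = f ✓


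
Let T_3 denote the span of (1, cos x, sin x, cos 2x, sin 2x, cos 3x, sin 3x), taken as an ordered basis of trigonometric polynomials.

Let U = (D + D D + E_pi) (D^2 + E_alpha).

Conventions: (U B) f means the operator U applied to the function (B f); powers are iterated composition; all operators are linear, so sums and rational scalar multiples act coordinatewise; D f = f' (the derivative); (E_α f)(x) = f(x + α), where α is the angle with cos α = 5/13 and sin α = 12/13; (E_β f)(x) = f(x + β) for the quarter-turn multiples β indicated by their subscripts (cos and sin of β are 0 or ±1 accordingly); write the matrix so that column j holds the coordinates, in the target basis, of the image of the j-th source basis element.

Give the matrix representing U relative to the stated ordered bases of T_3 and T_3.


the matrix is [[1, 0, 0, 0, 0, 0, 0]; [0, 4/13, -32/13, 0, 0, 0, 0]; [0, 32/13, 4/13, 0, 0, 0, 0]; [0, 0, 0, 165/13, -150/13, 0, 0]; [0, 0, 0, 150/13, 165/13, 0, 0]; [0, 0, 0, 0, 0, 220564/2197, -57144/2197]; [0, 0, 0, 0, 0, 57144/2197, 220564/2197]] (rows listed top to bottom)

image of 1: 1
image of cos x: (4/13)cos x + (32/13)sin x
image of sin x: -(32/13)cos x + (4/13)sin x
image of cos 2x: (165/13)cos 2x + (150/13)sin 2x
image of sin 2x: -(150/13)cos 2x + (165/13)sin 2x
image of cos 3x: (220564/2197)cos 3x + (57144/2197)sin 3x
image of sin 3x: -(57144/2197)cos 3x + (220564/2197)sin 3x
each image's coordinates form column j of the matrix


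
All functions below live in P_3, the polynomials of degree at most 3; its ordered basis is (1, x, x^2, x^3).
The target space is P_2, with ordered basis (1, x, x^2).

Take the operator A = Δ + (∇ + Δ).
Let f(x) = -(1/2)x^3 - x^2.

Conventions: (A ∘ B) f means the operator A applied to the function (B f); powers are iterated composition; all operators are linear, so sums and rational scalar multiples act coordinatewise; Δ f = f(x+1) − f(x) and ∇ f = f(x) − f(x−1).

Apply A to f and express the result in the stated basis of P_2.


Δ f = -(3/2)x^2 - (7/2)x - 3/2
∇ f = -(3/2)x^2 - (1/2)x + 1/2
Δ f = -(3/2)x^2 - (7/2)x - 3/2
(∇ + Δ) f = -3x^2 - 4x - 1
(Δ + (∇ + Δ)) f = -(9/2)x^2 - (15/2)x - 5/2

the image equals g(x) = -(9/2)x^2 - (15/2)x - 5/2


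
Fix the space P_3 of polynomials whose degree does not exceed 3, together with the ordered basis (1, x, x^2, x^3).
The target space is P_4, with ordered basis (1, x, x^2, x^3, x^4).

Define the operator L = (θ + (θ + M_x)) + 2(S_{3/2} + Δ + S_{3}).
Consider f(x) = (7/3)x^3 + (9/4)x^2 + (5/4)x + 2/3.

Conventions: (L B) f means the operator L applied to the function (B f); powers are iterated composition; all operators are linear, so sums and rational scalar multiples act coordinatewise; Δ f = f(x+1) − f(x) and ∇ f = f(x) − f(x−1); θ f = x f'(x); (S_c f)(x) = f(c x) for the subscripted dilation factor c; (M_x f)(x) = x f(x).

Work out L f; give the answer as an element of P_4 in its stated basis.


the result is g(x) = (7/3)x^4 + 158x^3 + (599/8)x^2 + (449/12)x + 43/3

θ f = 7x^3 + (9/2)x^2 + (5/4)x
θ f = 7x^3 + (9/2)x^2 + (5/4)x
M_x f = (7/3)x^4 + (9/4)x^3 + (5/4)x^2 + (2/3)x
(θ + M_x) f = (7/3)x^4 + (37/4)x^3 + (23/4)x^2 + (23/12)x
(θ + (θ + M_x)) f = (7/3)x^4 + (65/4)x^3 + (41/4)x^2 + (19/6)x
S_{3/2} f = (63/8)x^3 + (81/16)x^2 + (15/8)x + 2/3
Δ f = 7x^2 + (23/2)x + 35/6
S_{3} f = 63x^3 + (81/4)x^2 + (15/4)x + 2/3
(S_{3/2} + Δ + S_{3}) f = (567/8)x^3 + (517/16)x^2 + (137/8)x + 43/6
(2(S_{3/2} + Δ + S_{3})) f = (567/4)x^3 + (517/8)x^2 + (137/4)x + 43/3
((θ + (θ + M_x)) + 2(S_{3/2} + Δ + S_{3})) f = (7/3)x^4 + 158x^3 + (599/8)x^2 + (449/12)x + 43/3


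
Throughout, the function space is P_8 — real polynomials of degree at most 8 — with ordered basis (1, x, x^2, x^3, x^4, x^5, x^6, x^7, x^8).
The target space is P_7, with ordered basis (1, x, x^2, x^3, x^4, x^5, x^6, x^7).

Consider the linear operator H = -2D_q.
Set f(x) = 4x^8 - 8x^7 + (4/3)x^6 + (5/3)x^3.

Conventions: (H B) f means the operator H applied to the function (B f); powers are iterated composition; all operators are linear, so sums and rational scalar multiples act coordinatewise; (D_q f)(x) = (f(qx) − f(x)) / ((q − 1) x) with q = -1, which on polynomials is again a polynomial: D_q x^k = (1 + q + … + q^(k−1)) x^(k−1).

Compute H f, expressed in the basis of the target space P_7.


D_q f = -8x^6 + (5/3)x^2
(-2D_q) f = 16x^6 - (10/3)x^2

the image equals g(x) = 16x^6 - (10/3)x^2


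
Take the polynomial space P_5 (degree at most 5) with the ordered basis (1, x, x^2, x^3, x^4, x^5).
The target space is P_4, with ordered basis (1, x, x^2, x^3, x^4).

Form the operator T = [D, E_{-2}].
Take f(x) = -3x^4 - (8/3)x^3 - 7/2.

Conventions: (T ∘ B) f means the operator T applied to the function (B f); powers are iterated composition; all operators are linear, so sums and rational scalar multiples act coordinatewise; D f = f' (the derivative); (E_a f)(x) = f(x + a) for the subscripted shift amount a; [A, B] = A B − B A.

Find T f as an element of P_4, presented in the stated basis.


the result is g(x) = 0

E_{-2} f = -3x^4 + (64/3)x^3 - 56x^2 + 64x - 181/6
D E_{-2} f = -12x^3 + 64x^2 - 112x + 64
D f = -12x^3 - 8x^2
E_{-2} D f = -12x^3 + 64x^2 - 112x + 64
[D, E_{-2}] f = 0


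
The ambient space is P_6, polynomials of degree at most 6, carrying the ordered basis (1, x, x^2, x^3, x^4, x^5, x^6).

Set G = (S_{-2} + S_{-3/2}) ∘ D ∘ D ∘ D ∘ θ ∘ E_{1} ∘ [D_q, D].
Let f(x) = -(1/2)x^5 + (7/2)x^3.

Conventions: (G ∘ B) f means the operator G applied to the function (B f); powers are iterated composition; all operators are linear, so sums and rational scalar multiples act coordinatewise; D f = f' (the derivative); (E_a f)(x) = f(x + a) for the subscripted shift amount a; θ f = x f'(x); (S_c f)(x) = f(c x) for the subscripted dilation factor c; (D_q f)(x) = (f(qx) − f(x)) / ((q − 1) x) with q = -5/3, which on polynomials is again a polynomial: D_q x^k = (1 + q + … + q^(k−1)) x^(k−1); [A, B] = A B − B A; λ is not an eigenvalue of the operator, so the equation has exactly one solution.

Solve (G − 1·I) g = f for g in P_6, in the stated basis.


the image equals g(x) = (1/2)x^5 - (7/2)x^3 - 5408/9

write g with unknown coordinates in the stated basis and equate coefficients in (G − 1·I) g = f
solving from the highest basis element down gives g = (1/2)x^5 - (7/2)x^3 - 5408/9
check: G g = -5408/9
so G g − 1·g = -(1/2)x^5 + (7/2)x^3 = f ✓


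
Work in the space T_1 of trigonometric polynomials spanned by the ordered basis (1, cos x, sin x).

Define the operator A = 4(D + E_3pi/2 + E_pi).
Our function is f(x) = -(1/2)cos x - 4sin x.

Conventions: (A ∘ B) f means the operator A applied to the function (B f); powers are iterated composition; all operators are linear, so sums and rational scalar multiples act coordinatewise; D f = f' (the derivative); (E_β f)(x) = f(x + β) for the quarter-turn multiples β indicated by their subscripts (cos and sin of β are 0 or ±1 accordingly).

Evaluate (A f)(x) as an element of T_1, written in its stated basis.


the image equals g(x) = 2cos x + 16sin x

D f = -4cos x + (1/2)sin x
E_3pi/2 f = 4cos x - (1/2)sin x
E_pi f = (1/2)cos x + 4sin x
(D + E_3pi/2 + E_pi) f = (1/2)cos x + 4sin x
(4(D + E_3pi/2 + E_pi)) f = 2cos x + 16sin x


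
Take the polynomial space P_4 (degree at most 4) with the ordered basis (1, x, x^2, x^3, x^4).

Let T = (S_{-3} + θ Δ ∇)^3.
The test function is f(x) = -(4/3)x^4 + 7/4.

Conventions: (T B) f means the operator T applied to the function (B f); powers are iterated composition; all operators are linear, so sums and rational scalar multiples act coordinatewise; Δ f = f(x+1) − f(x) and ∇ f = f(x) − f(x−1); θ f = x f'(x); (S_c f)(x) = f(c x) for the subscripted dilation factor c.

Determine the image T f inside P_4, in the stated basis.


the result is g(x) = -708588x^4 - 235872x^2 + 7/4

S_{-3} f = -108x^4 + 7/4
∇ f = -(16/3)x^3 + 8x^2 - (16/3)x + 4/3
Δ ∇ f = -16x^2 - 8/3
θ Δ ∇ f = -32x^2
(S_{-3} + θ Δ ∇) f = -108x^4 - 32x^2 + 7/4
S_{-3} (S_{-3} + θ Δ ∇) f = -8748x^4 - 288x^2 + 7/4
∇ (S_{-3} + θ Δ ∇) f = -432x^3 + 648x^2 - 496x + 140
Δ ∇ (S_{-3} + θ Δ ∇) f = -1296x^2 - 280
θ Δ ∇ (S_{-3} + θ Δ ∇) f = -2592x^2
(S_{-3} + θ Δ ∇) (S_{-3} + θ Δ ∇) f = -8748x^4 - 2880x^2 + 7/4
S_{-3} (S_{-3} + θ Δ ∇) (S_{-3} + θ Δ ∇) f = -708588x^4 - 25920x^2 + 7/4
∇ (S_{-3} + θ Δ ∇) (S_{-3} + θ Δ ∇) f = -34992x^3 + 52488x^2 - 40752x + 11628
Δ ∇ (S_{-3} + θ Δ ∇) (S_{-3} + θ Δ ∇) f = -104976x^2 - 23256
θ Δ ∇ (S_{-3} + θ Δ ∇) (S_{-3} + θ Δ ∇) f = -209952x^2
(S_{-3} + θ Δ ∇) (S_{-3} + θ Δ ∇) (S_{-3} + θ Δ ∇) f = -708588x^4 - 235872x^2 + 7/4


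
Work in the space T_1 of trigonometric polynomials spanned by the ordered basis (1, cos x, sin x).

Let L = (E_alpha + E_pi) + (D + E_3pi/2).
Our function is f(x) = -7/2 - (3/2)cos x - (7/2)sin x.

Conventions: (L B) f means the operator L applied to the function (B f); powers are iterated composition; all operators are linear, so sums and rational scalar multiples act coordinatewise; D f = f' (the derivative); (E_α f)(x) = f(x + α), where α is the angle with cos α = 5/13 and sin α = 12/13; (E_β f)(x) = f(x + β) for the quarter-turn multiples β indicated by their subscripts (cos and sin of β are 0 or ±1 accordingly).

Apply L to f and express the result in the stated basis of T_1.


g(x) = -21/2 - (30/13)cos x + (46/13)sin x

E_alpha f = -7/2 - (99/26)cos x + (1/26)sin x
E_pi f = -7/2 + (3/2)cos x + (7/2)sin x
(E_alpha + E_pi) f = -7 - (30/13)cos x + (46/13)sin x
D f = -(7/2)cos x + (3/2)sin x
E_3pi/2 f = -7/2 + (7/2)cos x - (3/2)sin x
(D + E_3pi/2) f = -7/2
((E_alpha + E_pi) + (D + E_3pi/2)) f = -21/2 - (30/13)cos x + (46/13)sin x


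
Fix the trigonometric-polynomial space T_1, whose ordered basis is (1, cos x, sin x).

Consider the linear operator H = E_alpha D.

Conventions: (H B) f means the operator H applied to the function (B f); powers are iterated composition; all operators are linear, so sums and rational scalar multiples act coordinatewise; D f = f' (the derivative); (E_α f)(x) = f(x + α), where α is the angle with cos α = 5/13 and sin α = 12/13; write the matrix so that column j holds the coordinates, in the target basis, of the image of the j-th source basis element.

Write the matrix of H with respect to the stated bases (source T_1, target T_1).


image of 1: 0
image of cos x: -(12/13)cos x - (5/13)sin x
image of sin x: (5/13)cos x - (12/13)sin x
each image's coordinates form column j of the matrix

the matrix is [[0, 0, 0]; [0, -12/13, 5/13]; [0, -5/13, -12/13]] (rows listed top to bottom)


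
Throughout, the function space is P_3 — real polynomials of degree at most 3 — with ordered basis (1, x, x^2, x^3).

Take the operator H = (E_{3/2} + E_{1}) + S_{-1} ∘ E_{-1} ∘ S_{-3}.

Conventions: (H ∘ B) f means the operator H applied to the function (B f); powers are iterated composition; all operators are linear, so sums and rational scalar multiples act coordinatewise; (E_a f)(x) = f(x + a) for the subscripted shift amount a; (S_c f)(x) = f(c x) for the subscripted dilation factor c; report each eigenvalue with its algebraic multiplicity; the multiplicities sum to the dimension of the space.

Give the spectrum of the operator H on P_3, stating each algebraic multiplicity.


λ = 3 (multiplicity 1), λ = 5 (multiplicity 1), λ = 11 (multiplicity 1), λ = 29 (multiplicity 1)

image of 1: 3
image of x: 5x + 11/2
image of x^2: 11x^2 + 23x + 49/4
image of x^3: 29x^3 + (177/2)x^2 + (363/4)x + 251/8
the matrix is upper triangular; its diagonal is (3, 5, 11, 29)
for a triangular matrix the eigenvalues are the diagonal entries, with algebraic multiplicity their repetition count
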